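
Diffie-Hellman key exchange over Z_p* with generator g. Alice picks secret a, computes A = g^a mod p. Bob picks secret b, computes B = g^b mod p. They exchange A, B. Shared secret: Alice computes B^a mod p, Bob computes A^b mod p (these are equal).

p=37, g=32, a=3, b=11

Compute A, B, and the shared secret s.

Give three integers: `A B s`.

Answer: 23 35 29

Derivation:
A = 32^3 mod 37  (bits of 3 = 11)
  bit 0 = 1: r = r^2 * 32 mod 37 = 1^2 * 32 = 1*32 = 32
  bit 1 = 1: r = r^2 * 32 mod 37 = 32^2 * 32 = 25*32 = 23
  -> A = 23
B = 32^11 mod 37  (bits of 11 = 1011)
  bit 0 = 1: r = r^2 * 32 mod 37 = 1^2 * 32 = 1*32 = 32
  bit 1 = 0: r = r^2 mod 37 = 32^2 = 25
  bit 2 = 1: r = r^2 * 32 mod 37 = 25^2 * 32 = 33*32 = 20
  bit 3 = 1: r = r^2 * 32 mod 37 = 20^2 * 32 = 30*32 = 35
  -> B = 35
s = B^a = 35^3 mod 37  (bits of 3 = 11)
  bit 0 = 1: r = r^2 * 35 mod 37 = 1^2 * 35 = 1*35 = 35
  bit 1 = 1: r = r^2 * 35 mod 37 = 35^2 * 35 = 4*35 = 29
  -> s = B^a = 29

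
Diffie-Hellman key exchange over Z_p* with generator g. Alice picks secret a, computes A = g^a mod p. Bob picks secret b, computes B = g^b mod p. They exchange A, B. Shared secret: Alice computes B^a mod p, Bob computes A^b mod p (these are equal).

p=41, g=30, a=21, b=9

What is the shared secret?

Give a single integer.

A = 30^21 mod 41  (bits of 21 = 10101)
  bit 0 = 1: r = r^2 * 30 mod 41 = 1^2 * 30 = 1*30 = 30
  bit 1 = 0: r = r^2 mod 41 = 30^2 = 39
  bit 2 = 1: r = r^2 * 30 mod 41 = 39^2 * 30 = 4*30 = 38
  bit 3 = 0: r = r^2 mod 41 = 38^2 = 9
  bit 4 = 1: r = r^2 * 30 mod 41 = 9^2 * 30 = 40*30 = 11
  -> A = 11
B = 30^9 mod 41  (bits of 9 = 1001)
  bit 0 = 1: r = r^2 * 30 mod 41 = 1^2 * 30 = 1*30 = 30
  bit 1 = 0: r = r^2 mod 41 = 30^2 = 39
  bit 2 = 0: r = r^2 mod 41 = 39^2 = 4
  bit 3 = 1: r = r^2 * 30 mod 41 = 4^2 * 30 = 16*30 = 29
  -> B = 29
s = B^a = 29^21 mod 41  (bits of 21 = 10101)
  bit 0 = 1: r = r^2 * 29 mod 41 = 1^2 * 29 = 1*29 = 29
  bit 1 = 0: r = r^2 mod 41 = 29^2 = 21
  bit 2 = 1: r = r^2 * 29 mod 41 = 21^2 * 29 = 31*29 = 38
  bit 3 = 0: r = r^2 mod 41 = 38^2 = 9
  bit 4 = 1: r = r^2 * 29 mod 41 = 9^2 * 29 = 40*29 = 12
  -> s = B^a = 12

Answer: 12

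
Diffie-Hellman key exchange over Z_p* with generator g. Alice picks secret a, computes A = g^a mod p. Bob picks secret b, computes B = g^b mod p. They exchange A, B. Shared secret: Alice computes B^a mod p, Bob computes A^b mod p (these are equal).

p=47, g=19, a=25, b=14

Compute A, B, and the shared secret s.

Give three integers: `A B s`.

Answer: 15 7 2

Derivation:
A = 19^25 mod 47  (bits of 25 = 11001)
  bit 0 = 1: r = r^2 * 19 mod 47 = 1^2 * 19 = 1*19 = 19
  bit 1 = 1: r = r^2 * 19 mod 47 = 19^2 * 19 = 32*19 = 44
  bit 2 = 0: r = r^2 mod 47 = 44^2 = 9
  bit 3 = 0: r = r^2 mod 47 = 9^2 = 34
  bit 4 = 1: r = r^2 * 19 mod 47 = 34^2 * 19 = 28*19 = 15
  -> A = 15
B = 19^14 mod 47  (bits of 14 = 1110)
  bit 0 = 1: r = r^2 * 19 mod 47 = 1^2 * 19 = 1*19 = 19
  bit 1 = 1: r = r^2 * 19 mod 47 = 19^2 * 19 = 32*19 = 44
  bit 2 = 1: r = r^2 * 19 mod 47 = 44^2 * 19 = 9*19 = 30
  bit 3 = 0: r = r^2 mod 47 = 30^2 = 7
  -> B = 7
s = B^a = 7^25 mod 47  (bits of 25 = 11001)
  bit 0 = 1: r = r^2 * 7 mod 47 = 1^2 * 7 = 1*7 = 7
  bit 1 = 1: r = r^2 * 7 mod 47 = 7^2 * 7 = 2*7 = 14
  bit 2 = 0: r = r^2 mod 47 = 14^2 = 8
  bit 3 = 0: r = r^2 mod 47 = 8^2 = 17
  bit 4 = 1: r = r^2 * 7 mod 47 = 17^2 * 7 = 7*7 = 2
  -> s = B^a = 2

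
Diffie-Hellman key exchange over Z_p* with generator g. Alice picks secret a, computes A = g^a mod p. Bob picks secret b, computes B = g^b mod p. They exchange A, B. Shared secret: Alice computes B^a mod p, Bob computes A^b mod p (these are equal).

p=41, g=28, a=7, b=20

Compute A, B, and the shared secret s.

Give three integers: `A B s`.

A = 28^7 mod 41  (bits of 7 = 111)
  bit 0 = 1: r = r^2 * 28 mod 41 = 1^2 * 28 = 1*28 = 28
  bit 1 = 1: r = r^2 * 28 mod 41 = 28^2 * 28 = 5*28 = 17
  bit 2 = 1: r = r^2 * 28 mod 41 = 17^2 * 28 = 2*28 = 15
  -> A = 15
B = 28^20 mod 41  (bits of 20 = 10100)
  bit 0 = 1: r = r^2 * 28 mod 41 = 1^2 * 28 = 1*28 = 28
  bit 1 = 0: r = r^2 mod 41 = 28^2 = 5
  bit 2 = 1: r = r^2 * 28 mod 41 = 5^2 * 28 = 25*28 = 3
  bit 3 = 0: r = r^2 mod 41 = 3^2 = 9
  bit 4 = 0: r = r^2 mod 41 = 9^2 = 40
  -> B = 40
s = B^a = 40^7 mod 41  (bits of 7 = 111)
  bit 0 = 1: r = r^2 * 40 mod 41 = 1^2 * 40 = 1*40 = 40
  bit 1 = 1: r = r^2 * 40 mod 41 = 40^2 * 40 = 1*40 = 40
  bit 2 = 1: r = r^2 * 40 mod 41 = 40^2 * 40 = 1*40 = 40
  -> s = B^a = 40

Answer: 15 40 40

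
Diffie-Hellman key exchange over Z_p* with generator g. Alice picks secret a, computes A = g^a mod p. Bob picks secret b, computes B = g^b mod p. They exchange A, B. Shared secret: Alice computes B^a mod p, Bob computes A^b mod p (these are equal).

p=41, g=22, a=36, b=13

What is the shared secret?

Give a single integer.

A = 22^36 mod 41  (bits of 36 = 100100)
  bit 0 = 1: r = r^2 * 22 mod 41 = 1^2 * 22 = 1*22 = 22
  bit 1 = 0: r = r^2 mod 41 = 22^2 = 33
  bit 2 = 0: r = r^2 mod 41 = 33^2 = 23
  bit 3 = 1: r = r^2 * 22 mod 41 = 23^2 * 22 = 37*22 = 35
  bit 4 = 0: r = r^2 mod 41 = 35^2 = 36
  bit 5 = 0: r = r^2 mod 41 = 36^2 = 25
  -> A = 25
B = 22^13 mod 41  (bits of 13 = 1101)
  bit 0 = 1: r = r^2 * 22 mod 41 = 1^2 * 22 = 1*22 = 22
  bit 1 = 1: r = r^2 * 22 mod 41 = 22^2 * 22 = 33*22 = 29
  bit 2 = 0: r = r^2 mod 41 = 29^2 = 21
  bit 3 = 1: r = r^2 * 22 mod 41 = 21^2 * 22 = 31*22 = 26
  -> B = 26
s = B^a = 26^36 mod 41  (bits of 36 = 100100)
  bit 0 = 1: r = r^2 * 26 mod 41 = 1^2 * 26 = 1*26 = 26
  bit 1 = 0: r = r^2 mod 41 = 26^2 = 20
  bit 2 = 0: r = r^2 mod 41 = 20^2 = 31
  bit 3 = 1: r = r^2 * 26 mod 41 = 31^2 * 26 = 18*26 = 17
  bit 4 = 0: r = r^2 mod 41 = 17^2 = 2
  bit 5 = 0: r = r^2 mod 41 = 2^2 = 4
  -> s = B^a = 4

Answer: 4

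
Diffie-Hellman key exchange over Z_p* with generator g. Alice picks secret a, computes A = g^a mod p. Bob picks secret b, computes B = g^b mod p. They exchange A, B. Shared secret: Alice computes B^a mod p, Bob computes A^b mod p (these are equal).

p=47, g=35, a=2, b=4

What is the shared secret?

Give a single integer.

Answer: 34

Derivation:
A = 35^2 mod 47  (bits of 2 = 10)
  bit 0 = 1: r = r^2 * 35 mod 47 = 1^2 * 35 = 1*35 = 35
  bit 1 = 0: r = r^2 mod 47 = 35^2 = 3
  -> A = 3
B = 35^4 mod 47  (bits of 4 = 100)
  bit 0 = 1: r = r^2 * 35 mod 47 = 1^2 * 35 = 1*35 = 35
  bit 1 = 0: r = r^2 mod 47 = 35^2 = 3
  bit 2 = 0: r = r^2 mod 47 = 3^2 = 9
  -> B = 9
s = B^a = 9^2 mod 47  (bits of 2 = 10)
  bit 0 = 1: r = r^2 * 9 mod 47 = 1^2 * 9 = 1*9 = 9
  bit 1 = 0: r = r^2 mod 47 = 9^2 = 34
  -> s = B^a = 34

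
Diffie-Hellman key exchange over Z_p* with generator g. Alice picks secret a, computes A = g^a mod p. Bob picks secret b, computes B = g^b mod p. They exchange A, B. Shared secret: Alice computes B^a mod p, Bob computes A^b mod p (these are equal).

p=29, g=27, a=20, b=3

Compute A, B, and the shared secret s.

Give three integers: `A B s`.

Answer: 23 21 16

Derivation:
A = 27^20 mod 29  (bits of 20 = 10100)
  bit 0 = 1: r = r^2 * 27 mod 29 = 1^2 * 27 = 1*27 = 27
  bit 1 = 0: r = r^2 mod 29 = 27^2 = 4
  bit 2 = 1: r = r^2 * 27 mod 29 = 4^2 * 27 = 16*27 = 26
  bit 3 = 0: r = r^2 mod 29 = 26^2 = 9
  bit 4 = 0: r = r^2 mod 29 = 9^2 = 23
  -> A = 23
B = 27^3 mod 29  (bits of 3 = 11)
  bit 0 = 1: r = r^2 * 27 mod 29 = 1^2 * 27 = 1*27 = 27
  bit 1 = 1: r = r^2 * 27 mod 29 = 27^2 * 27 = 4*27 = 21
  -> B = 21
s = B^a = 21^20 mod 29  (bits of 20 = 10100)
  bit 0 = 1: r = r^2 * 21 mod 29 = 1^2 * 21 = 1*21 = 21
  bit 1 = 0: r = r^2 mod 29 = 21^2 = 6
  bit 2 = 1: r = r^2 * 21 mod 29 = 6^2 * 21 = 7*21 = 2
  bit 3 = 0: r = r^2 mod 29 = 2^2 = 4
  bit 4 = 0: r = r^2 mod 29 = 4^2 = 16
  -> s = B^a = 16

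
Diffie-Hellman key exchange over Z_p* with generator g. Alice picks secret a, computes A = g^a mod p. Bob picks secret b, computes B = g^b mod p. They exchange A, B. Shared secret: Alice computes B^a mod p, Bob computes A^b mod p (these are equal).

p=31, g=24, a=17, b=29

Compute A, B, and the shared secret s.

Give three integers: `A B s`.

A = 24^17 mod 31  (bits of 17 = 10001)
  bit 0 = 1: r = r^2 * 24 mod 31 = 1^2 * 24 = 1*24 = 24
  bit 1 = 0: r = r^2 mod 31 = 24^2 = 18
  bit 2 = 0: r = r^2 mod 31 = 18^2 = 14
  bit 3 = 0: r = r^2 mod 31 = 14^2 = 10
  bit 4 = 1: r = r^2 * 24 mod 31 = 10^2 * 24 = 7*24 = 13
  -> A = 13
B = 24^29 mod 31  (bits of 29 = 11101)
  bit 0 = 1: r = r^2 * 24 mod 31 = 1^2 * 24 = 1*24 = 24
  bit 1 = 1: r = r^2 * 24 mod 31 = 24^2 * 24 = 18*24 = 29
  bit 2 = 1: r = r^2 * 24 mod 31 = 29^2 * 24 = 4*24 = 3
  bit 3 = 0: r = r^2 mod 31 = 3^2 = 9
  bit 4 = 1: r = r^2 * 24 mod 31 = 9^2 * 24 = 19*24 = 22
  -> B = 22
s = B^a = 22^17 mod 31  (bits of 17 = 10001)
  bit 0 = 1: r = r^2 * 22 mod 31 = 1^2 * 22 = 1*22 = 22
  bit 1 = 0: r = r^2 mod 31 = 22^2 = 19
  bit 2 = 0: r = r^2 mod 31 = 19^2 = 20
  bit 3 = 0: r = r^2 mod 31 = 20^2 = 28
  bit 4 = 1: r = r^2 * 22 mod 31 = 28^2 * 22 = 9*22 = 12
  -> s = B^a = 12

Answer: 13 22 12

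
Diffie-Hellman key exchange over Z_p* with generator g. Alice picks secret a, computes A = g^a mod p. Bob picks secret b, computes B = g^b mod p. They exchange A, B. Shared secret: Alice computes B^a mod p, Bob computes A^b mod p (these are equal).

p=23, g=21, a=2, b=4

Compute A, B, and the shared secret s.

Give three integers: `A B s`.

Answer: 4 16 3

Derivation:
A = 21^2 mod 23  (bits of 2 = 10)
  bit 0 = 1: r = r^2 * 21 mod 23 = 1^2 * 21 = 1*21 = 21
  bit 1 = 0: r = r^2 mod 23 = 21^2 = 4
  -> A = 4
B = 21^4 mod 23  (bits of 4 = 100)
  bit 0 = 1: r = r^2 * 21 mod 23 = 1^2 * 21 = 1*21 = 21
  bit 1 = 0: r = r^2 mod 23 = 21^2 = 4
  bit 2 = 0: r = r^2 mod 23 = 4^2 = 16
  -> B = 16
s = B^a = 16^2 mod 23  (bits of 2 = 10)
  bit 0 = 1: r = r^2 * 16 mod 23 = 1^2 * 16 = 1*16 = 16
  bit 1 = 0: r = r^2 mod 23 = 16^2 = 3
  -> s = B^a = 3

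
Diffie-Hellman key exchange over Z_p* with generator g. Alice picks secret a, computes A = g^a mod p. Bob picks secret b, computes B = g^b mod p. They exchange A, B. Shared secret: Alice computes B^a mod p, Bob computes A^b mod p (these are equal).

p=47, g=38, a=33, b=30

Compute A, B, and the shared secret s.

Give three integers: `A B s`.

Answer: 40 14 9

Derivation:
A = 38^33 mod 47  (bits of 33 = 100001)
  bit 0 = 1: r = r^2 * 38 mod 47 = 1^2 * 38 = 1*38 = 38
  bit 1 = 0: r = r^2 mod 47 = 38^2 = 34
  bit 2 = 0: r = r^2 mod 47 = 34^2 = 28
  bit 3 = 0: r = r^2 mod 47 = 28^2 = 32
  bit 4 = 0: r = r^2 mod 47 = 32^2 = 37
  bit 5 = 1: r = r^2 * 38 mod 47 = 37^2 * 38 = 6*38 = 40
  -> A = 40
B = 38^30 mod 47  (bits of 30 = 11110)
  bit 0 = 1: r = r^2 * 38 mod 47 = 1^2 * 38 = 1*38 = 38
  bit 1 = 1: r = r^2 * 38 mod 47 = 38^2 * 38 = 34*38 = 23
  bit 2 = 1: r = r^2 * 38 mod 47 = 23^2 * 38 = 12*38 = 33
  bit 3 = 1: r = r^2 * 38 mod 47 = 33^2 * 38 = 8*38 = 22
  bit 4 = 0: r = r^2 mod 47 = 22^2 = 14
  -> B = 14
s = B^a = 14^33 mod 47  (bits of 33 = 100001)
  bit 0 = 1: r = r^2 * 14 mod 47 = 1^2 * 14 = 1*14 = 14
  bit 1 = 0: r = r^2 mod 47 = 14^2 = 8
  bit 2 = 0: r = r^2 mod 47 = 8^2 = 17
  bit 3 = 0: r = r^2 mod 47 = 17^2 = 7
  bit 4 = 0: r = r^2 mod 47 = 7^2 = 2
  bit 5 = 1: r = r^2 * 14 mod 47 = 2^2 * 14 = 4*14 = 9
  -> s = B^a = 9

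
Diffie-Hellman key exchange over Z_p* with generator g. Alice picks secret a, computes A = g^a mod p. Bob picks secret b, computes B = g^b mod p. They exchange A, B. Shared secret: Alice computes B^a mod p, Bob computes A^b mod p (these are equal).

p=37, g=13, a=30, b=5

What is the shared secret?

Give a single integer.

A = 13^30 mod 37  (bits of 30 = 11110)
  bit 0 = 1: r = r^2 * 13 mod 37 = 1^2 * 13 = 1*13 = 13
  bit 1 = 1: r = r^2 * 13 mod 37 = 13^2 * 13 = 21*13 = 14
  bit 2 = 1: r = r^2 * 13 mod 37 = 14^2 * 13 = 11*13 = 32
  bit 3 = 1: r = r^2 * 13 mod 37 = 32^2 * 13 = 25*13 = 29
  bit 4 = 0: r = r^2 mod 37 = 29^2 = 27
  -> A = 27
B = 13^5 mod 37  (bits of 5 = 101)
  bit 0 = 1: r = r^2 * 13 mod 37 = 1^2 * 13 = 1*13 = 13
  bit 1 = 0: r = r^2 mod 37 = 13^2 = 21
  bit 2 = 1: r = r^2 * 13 mod 37 = 21^2 * 13 = 34*13 = 35
  -> B = 35
s = B^a = 35^30 mod 37  (bits of 30 = 11110)
  bit 0 = 1: r = r^2 * 35 mod 37 = 1^2 * 35 = 1*35 = 35
  bit 1 = 1: r = r^2 * 35 mod 37 = 35^2 * 35 = 4*35 = 29
  bit 2 = 1: r = r^2 * 35 mod 37 = 29^2 * 35 = 27*35 = 20
  bit 3 = 1: r = r^2 * 35 mod 37 = 20^2 * 35 = 30*35 = 14
  bit 4 = 0: r = r^2 mod 37 = 14^2 = 11
  -> s = B^a = 11

Answer: 11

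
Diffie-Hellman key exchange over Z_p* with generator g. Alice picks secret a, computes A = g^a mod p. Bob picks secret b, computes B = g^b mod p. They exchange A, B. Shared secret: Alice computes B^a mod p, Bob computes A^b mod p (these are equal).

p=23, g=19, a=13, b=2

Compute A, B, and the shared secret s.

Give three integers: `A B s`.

A = 19^13 mod 23  (bits of 13 = 1101)
  bit 0 = 1: r = r^2 * 19 mod 23 = 1^2 * 19 = 1*19 = 19
  bit 1 = 1: r = r^2 * 19 mod 23 = 19^2 * 19 = 16*19 = 5
  bit 2 = 0: r = r^2 mod 23 = 5^2 = 2
  bit 3 = 1: r = r^2 * 19 mod 23 = 2^2 * 19 = 4*19 = 7
  -> A = 7
B = 19^2 mod 23  (bits of 2 = 10)
  bit 0 = 1: r = r^2 * 19 mod 23 = 1^2 * 19 = 1*19 = 19
  bit 1 = 0: r = r^2 mod 23 = 19^2 = 16
  -> B = 16
s = B^a = 16^13 mod 23  (bits of 13 = 1101)
  bit 0 = 1: r = r^2 * 16 mod 23 = 1^2 * 16 = 1*16 = 16
  bit 1 = 1: r = r^2 * 16 mod 23 = 16^2 * 16 = 3*16 = 2
  bit 2 = 0: r = r^2 mod 23 = 2^2 = 4
  bit 3 = 1: r = r^2 * 16 mod 23 = 4^2 * 16 = 16*16 = 3
  -> s = B^a = 3

Answer: 7 16 3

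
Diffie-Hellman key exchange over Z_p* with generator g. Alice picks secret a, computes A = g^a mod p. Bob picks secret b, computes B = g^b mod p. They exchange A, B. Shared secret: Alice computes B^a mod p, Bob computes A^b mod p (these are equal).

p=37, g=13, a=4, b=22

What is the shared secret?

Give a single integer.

Answer: 7

Derivation:
A = 13^4 mod 37  (bits of 4 = 100)
  bit 0 = 1: r = r^2 * 13 mod 37 = 1^2 * 13 = 1*13 = 13
  bit 1 = 0: r = r^2 mod 37 = 13^2 = 21
  bit 2 = 0: r = r^2 mod 37 = 21^2 = 34
  -> A = 34
B = 13^22 mod 37  (bits of 22 = 10110)
  bit 0 = 1: r = r^2 * 13 mod 37 = 1^2 * 13 = 1*13 = 13
  bit 1 = 0: r = r^2 mod 37 = 13^2 = 21
  bit 2 = 1: r = r^2 * 13 mod 37 = 21^2 * 13 = 34*13 = 35
  bit 3 = 1: r = r^2 * 13 mod 37 = 35^2 * 13 = 4*13 = 15
  bit 4 = 0: r = r^2 mod 37 = 15^2 = 3
  -> B = 3
s = B^a = 3^4 mod 37  (bits of 4 = 100)
  bit 0 = 1: r = r^2 * 3 mod 37 = 1^2 * 3 = 1*3 = 3
  bit 1 = 0: r = r^2 mod 37 = 3^2 = 9
  bit 2 = 0: r = r^2 mod 37 = 9^2 = 7
  -> s = B^a = 7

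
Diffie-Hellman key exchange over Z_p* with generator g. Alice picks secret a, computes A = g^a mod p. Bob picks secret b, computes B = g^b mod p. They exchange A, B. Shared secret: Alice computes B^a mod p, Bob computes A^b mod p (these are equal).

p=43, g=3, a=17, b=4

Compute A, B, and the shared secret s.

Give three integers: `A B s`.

A = 3^17 mod 43  (bits of 17 = 10001)
  bit 0 = 1: r = r^2 * 3 mod 43 = 1^2 * 3 = 1*3 = 3
  bit 1 = 0: r = r^2 mod 43 = 3^2 = 9
  bit 2 = 0: r = r^2 mod 43 = 9^2 = 38
  bit 3 = 0: r = r^2 mod 43 = 38^2 = 25
  bit 4 = 1: r = r^2 * 3 mod 43 = 25^2 * 3 = 23*3 = 26
  -> A = 26
B = 3^4 mod 43  (bits of 4 = 100)
  bit 0 = 1: r = r^2 * 3 mod 43 = 1^2 * 3 = 1*3 = 3
  bit 1 = 0: r = r^2 mod 43 = 3^2 = 9
  bit 2 = 0: r = r^2 mod 43 = 9^2 = 38
  -> B = 38
s = B^a = 38^17 mod 43  (bits of 17 = 10001)
  bit 0 = 1: r = r^2 * 38 mod 43 = 1^2 * 38 = 1*38 = 38
  bit 1 = 0: r = r^2 mod 43 = 38^2 = 25
  bit 2 = 0: r = r^2 mod 43 = 25^2 = 23
  bit 3 = 0: r = r^2 mod 43 = 23^2 = 13
  bit 4 = 1: r = r^2 * 38 mod 43 = 13^2 * 38 = 40*38 = 15
  -> s = B^a = 15

Answer: 26 38 15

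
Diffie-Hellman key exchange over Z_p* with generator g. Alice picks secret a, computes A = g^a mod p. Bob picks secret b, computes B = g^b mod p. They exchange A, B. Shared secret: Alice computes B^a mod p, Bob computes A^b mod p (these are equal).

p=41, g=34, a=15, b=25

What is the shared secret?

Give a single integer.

Answer: 27

Derivation:
A = 34^15 mod 41  (bits of 15 = 1111)
  bit 0 = 1: r = r^2 * 34 mod 41 = 1^2 * 34 = 1*34 = 34
  bit 1 = 1: r = r^2 * 34 mod 41 = 34^2 * 34 = 8*34 = 26
  bit 2 = 1: r = r^2 * 34 mod 41 = 26^2 * 34 = 20*34 = 24
  bit 3 = 1: r = r^2 * 34 mod 41 = 24^2 * 34 = 2*34 = 27
  -> A = 27
B = 34^25 mod 41  (bits of 25 = 11001)
  bit 0 = 1: r = r^2 * 34 mod 41 = 1^2 * 34 = 1*34 = 34
  bit 1 = 1: r = r^2 * 34 mod 41 = 34^2 * 34 = 8*34 = 26
  bit 2 = 0: r = r^2 mod 41 = 26^2 = 20
  bit 3 = 0: r = r^2 mod 41 = 20^2 = 31
  bit 4 = 1: r = r^2 * 34 mod 41 = 31^2 * 34 = 18*34 = 38
  -> B = 38
s = B^a = 38^15 mod 41  (bits of 15 = 1111)
  bit 0 = 1: r = r^2 * 38 mod 41 = 1^2 * 38 = 1*38 = 38
  bit 1 = 1: r = r^2 * 38 mod 41 = 38^2 * 38 = 9*38 = 14
  bit 2 = 1: r = r^2 * 38 mod 41 = 14^2 * 38 = 32*38 = 27
  bit 3 = 1: r = r^2 * 38 mod 41 = 27^2 * 38 = 32*38 = 27
  -> s = B^a = 27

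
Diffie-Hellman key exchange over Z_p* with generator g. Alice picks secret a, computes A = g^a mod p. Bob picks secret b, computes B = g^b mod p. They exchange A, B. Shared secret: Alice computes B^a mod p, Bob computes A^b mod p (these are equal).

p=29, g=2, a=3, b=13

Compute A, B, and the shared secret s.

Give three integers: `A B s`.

A = 2^3 mod 29  (bits of 3 = 11)
  bit 0 = 1: r = r^2 * 2 mod 29 = 1^2 * 2 = 1*2 = 2
  bit 1 = 1: r = r^2 * 2 mod 29 = 2^2 * 2 = 4*2 = 8
  -> A = 8
B = 2^13 mod 29  (bits of 13 = 1101)
  bit 0 = 1: r = r^2 * 2 mod 29 = 1^2 * 2 = 1*2 = 2
  bit 1 = 1: r = r^2 * 2 mod 29 = 2^2 * 2 = 4*2 = 8
  bit 2 = 0: r = r^2 mod 29 = 8^2 = 6
  bit 3 = 1: r = r^2 * 2 mod 29 = 6^2 * 2 = 7*2 = 14
  -> B = 14
s = B^a = 14^3 mod 29  (bits of 3 = 11)
  bit 0 = 1: r = r^2 * 14 mod 29 = 1^2 * 14 = 1*14 = 14
  bit 1 = 1: r = r^2 * 14 mod 29 = 14^2 * 14 = 22*14 = 18
  -> s = B^a = 18

Answer: 8 14 18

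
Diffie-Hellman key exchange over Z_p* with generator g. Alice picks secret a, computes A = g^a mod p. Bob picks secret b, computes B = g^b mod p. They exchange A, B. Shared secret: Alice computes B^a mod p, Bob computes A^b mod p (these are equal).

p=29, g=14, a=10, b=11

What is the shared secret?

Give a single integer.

Answer: 4

Derivation:
A = 14^10 mod 29  (bits of 10 = 1010)
  bit 0 = 1: r = r^2 * 14 mod 29 = 1^2 * 14 = 1*14 = 14
  bit 1 = 0: r = r^2 mod 29 = 14^2 = 22
  bit 2 = 1: r = r^2 * 14 mod 29 = 22^2 * 14 = 20*14 = 19
  bit 3 = 0: r = r^2 mod 29 = 19^2 = 13
  -> A = 13
B = 14^11 mod 29  (bits of 11 = 1011)
  bit 0 = 1: r = r^2 * 14 mod 29 = 1^2 * 14 = 1*14 = 14
  bit 1 = 0: r = r^2 mod 29 = 14^2 = 22
  bit 2 = 1: r = r^2 * 14 mod 29 = 22^2 * 14 = 20*14 = 19
  bit 3 = 1: r = r^2 * 14 mod 29 = 19^2 * 14 = 13*14 = 8
  -> B = 8
s = B^a = 8^10 mod 29  (bits of 10 = 1010)
  bit 0 = 1: r = r^2 * 8 mod 29 = 1^2 * 8 = 1*8 = 8
  bit 1 = 0: r = r^2 mod 29 = 8^2 = 6
  bit 2 = 1: r = r^2 * 8 mod 29 = 6^2 * 8 = 7*8 = 27
  bit 3 = 0: r = r^2 mod 29 = 27^2 = 4
  -> s = B^a = 4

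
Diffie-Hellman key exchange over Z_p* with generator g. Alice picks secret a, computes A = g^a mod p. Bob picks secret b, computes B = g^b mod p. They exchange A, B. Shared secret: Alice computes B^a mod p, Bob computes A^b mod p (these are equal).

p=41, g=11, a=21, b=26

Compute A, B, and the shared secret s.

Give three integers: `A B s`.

A = 11^21 mod 41  (bits of 21 = 10101)
  bit 0 = 1: r = r^2 * 11 mod 41 = 1^2 * 11 = 1*11 = 11
  bit 1 = 0: r = r^2 mod 41 = 11^2 = 39
  bit 2 = 1: r = r^2 * 11 mod 41 = 39^2 * 11 = 4*11 = 3
  bit 3 = 0: r = r^2 mod 41 = 3^2 = 9
  bit 4 = 1: r = r^2 * 11 mod 41 = 9^2 * 11 = 40*11 = 30
  -> A = 30
B = 11^26 mod 41  (bits of 26 = 11010)
  bit 0 = 1: r = r^2 * 11 mod 41 = 1^2 * 11 = 1*11 = 11
  bit 1 = 1: r = r^2 * 11 mod 41 = 11^2 * 11 = 39*11 = 19
  bit 2 = 0: r = r^2 mod 41 = 19^2 = 33
  bit 3 = 1: r = r^2 * 11 mod 41 = 33^2 * 11 = 23*11 = 7
  bit 4 = 0: r = r^2 mod 41 = 7^2 = 8
  -> B = 8
s = B^a = 8^21 mod 41  (bits of 21 = 10101)
  bit 0 = 1: r = r^2 * 8 mod 41 = 1^2 * 8 = 1*8 = 8
  bit 1 = 0: r = r^2 mod 41 = 8^2 = 23
  bit 2 = 1: r = r^2 * 8 mod 41 = 23^2 * 8 = 37*8 = 9
  bit 3 = 0: r = r^2 mod 41 = 9^2 = 40
  bit 4 = 1: r = r^2 * 8 mod 41 = 40^2 * 8 = 1*8 = 8
  -> s = B^a = 8

Answer: 30 8 8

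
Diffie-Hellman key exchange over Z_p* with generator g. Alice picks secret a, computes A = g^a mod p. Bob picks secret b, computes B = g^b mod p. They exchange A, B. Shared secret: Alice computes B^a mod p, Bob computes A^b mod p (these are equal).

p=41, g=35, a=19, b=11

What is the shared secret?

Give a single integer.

Answer: 22

Derivation:
A = 35^19 mod 41  (bits of 19 = 10011)
  bit 0 = 1: r = r^2 * 35 mod 41 = 1^2 * 35 = 1*35 = 35
  bit 1 = 0: r = r^2 mod 41 = 35^2 = 36
  bit 2 = 0: r = r^2 mod 41 = 36^2 = 25
  bit 3 = 1: r = r^2 * 35 mod 41 = 25^2 * 35 = 10*35 = 22
  bit 4 = 1: r = r^2 * 35 mod 41 = 22^2 * 35 = 33*35 = 7
  -> A = 7
B = 35^11 mod 41  (bits of 11 = 1011)
  bit 0 = 1: r = r^2 * 35 mod 41 = 1^2 * 35 = 1*35 = 35
  bit 1 = 0: r = r^2 mod 41 = 35^2 = 36
  bit 2 = 1: r = r^2 * 35 mod 41 = 36^2 * 35 = 25*35 = 14
  bit 3 = 1: r = r^2 * 35 mod 41 = 14^2 * 35 = 32*35 = 13
  -> B = 13
s = B^a = 13^19 mod 41  (bits of 19 = 10011)
  bit 0 = 1: r = r^2 * 13 mod 41 = 1^2 * 13 = 1*13 = 13
  bit 1 = 0: r = r^2 mod 41 = 13^2 = 5
  bit 2 = 0: r = r^2 mod 41 = 5^2 = 25
  bit 3 = 1: r = r^2 * 13 mod 41 = 25^2 * 13 = 10*13 = 7
  bit 4 = 1: r = r^2 * 13 mod 41 = 7^2 * 13 = 8*13 = 22
  -> s = B^a = 22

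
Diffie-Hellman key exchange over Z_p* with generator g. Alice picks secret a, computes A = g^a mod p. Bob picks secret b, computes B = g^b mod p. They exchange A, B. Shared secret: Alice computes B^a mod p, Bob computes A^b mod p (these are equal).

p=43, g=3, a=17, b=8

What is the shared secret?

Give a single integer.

A = 3^17 mod 43  (bits of 17 = 10001)
  bit 0 = 1: r = r^2 * 3 mod 43 = 1^2 * 3 = 1*3 = 3
  bit 1 = 0: r = r^2 mod 43 = 3^2 = 9
  bit 2 = 0: r = r^2 mod 43 = 9^2 = 38
  bit 3 = 0: r = r^2 mod 43 = 38^2 = 25
  bit 4 = 1: r = r^2 * 3 mod 43 = 25^2 * 3 = 23*3 = 26
  -> A = 26
B = 3^8 mod 43  (bits of 8 = 1000)
  bit 0 = 1: r = r^2 * 3 mod 43 = 1^2 * 3 = 1*3 = 3
  bit 1 = 0: r = r^2 mod 43 = 3^2 = 9
  bit 2 = 0: r = r^2 mod 43 = 9^2 = 38
  bit 3 = 0: r = r^2 mod 43 = 38^2 = 25
  -> B = 25
s = B^a = 25^17 mod 43  (bits of 17 = 10001)
  bit 0 = 1: r = r^2 * 25 mod 43 = 1^2 * 25 = 1*25 = 25
  bit 1 = 0: r = r^2 mod 43 = 25^2 = 23
  bit 2 = 0: r = r^2 mod 43 = 23^2 = 13
  bit 3 = 0: r = r^2 mod 43 = 13^2 = 40
  bit 4 = 1: r = r^2 * 25 mod 43 = 40^2 * 25 = 9*25 = 10
  -> s = B^a = 10

Answer: 10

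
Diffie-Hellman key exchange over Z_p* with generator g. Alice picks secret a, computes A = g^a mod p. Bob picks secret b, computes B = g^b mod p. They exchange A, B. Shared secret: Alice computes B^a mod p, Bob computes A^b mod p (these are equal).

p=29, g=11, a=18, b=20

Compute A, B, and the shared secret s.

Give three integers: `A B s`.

A = 11^18 mod 29  (bits of 18 = 10010)
  bit 0 = 1: r = r^2 * 11 mod 29 = 1^2 * 11 = 1*11 = 11
  bit 1 = 0: r = r^2 mod 29 = 11^2 = 5
  bit 2 = 0: r = r^2 mod 29 = 5^2 = 25
  bit 3 = 1: r = r^2 * 11 mod 29 = 25^2 * 11 = 16*11 = 2
  bit 4 = 0: r = r^2 mod 29 = 2^2 = 4
  -> A = 4
B = 11^20 mod 29  (bits of 20 = 10100)
  bit 0 = 1: r = r^2 * 11 mod 29 = 1^2 * 11 = 1*11 = 11
  bit 1 = 0: r = r^2 mod 29 = 11^2 = 5
  bit 2 = 1: r = r^2 * 11 mod 29 = 5^2 * 11 = 25*11 = 14
  bit 3 = 0: r = r^2 mod 29 = 14^2 = 22
  bit 4 = 0: r = r^2 mod 29 = 22^2 = 20
  -> B = 20
s = B^a = 20^18 mod 29  (bits of 18 = 10010)
  bit 0 = 1: r = r^2 * 20 mod 29 = 1^2 * 20 = 1*20 = 20
  bit 1 = 0: r = r^2 mod 29 = 20^2 = 23
  bit 2 = 0: r = r^2 mod 29 = 23^2 = 7
  bit 3 = 1: r = r^2 * 20 mod 29 = 7^2 * 20 = 20*20 = 23
  bit 4 = 0: r = r^2 mod 29 = 23^2 = 7
  -> s = B^a = 7

Answer: 4 20 7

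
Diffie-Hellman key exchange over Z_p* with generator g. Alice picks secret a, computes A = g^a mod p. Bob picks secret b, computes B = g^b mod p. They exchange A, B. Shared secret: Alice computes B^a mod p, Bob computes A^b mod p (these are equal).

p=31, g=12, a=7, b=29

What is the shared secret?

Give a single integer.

Answer: 22

Derivation:
A = 12^7 mod 31  (bits of 7 = 111)
  bit 0 = 1: r = r^2 * 12 mod 31 = 1^2 * 12 = 1*12 = 12
  bit 1 = 1: r = r^2 * 12 mod 31 = 12^2 * 12 = 20*12 = 23
  bit 2 = 1: r = r^2 * 12 mod 31 = 23^2 * 12 = 2*12 = 24
  -> A = 24
B = 12^29 mod 31  (bits of 29 = 11101)
  bit 0 = 1: r = r^2 * 12 mod 31 = 1^2 * 12 = 1*12 = 12
  bit 1 = 1: r = r^2 * 12 mod 31 = 12^2 * 12 = 20*12 = 23
  bit 2 = 1: r = r^2 * 12 mod 31 = 23^2 * 12 = 2*12 = 24
  bit 3 = 0: r = r^2 mod 31 = 24^2 = 18
  bit 4 = 1: r = r^2 * 12 mod 31 = 18^2 * 12 = 14*12 = 13
  -> B = 13
s = B^a = 13^7 mod 31  (bits of 7 = 111)
  bit 0 = 1: r = r^2 * 13 mod 31 = 1^2 * 13 = 1*13 = 13
  bit 1 = 1: r = r^2 * 13 mod 31 = 13^2 * 13 = 14*13 = 27
  bit 2 = 1: r = r^2 * 13 mod 31 = 27^2 * 13 = 16*13 = 22
  -> s = B^a = 22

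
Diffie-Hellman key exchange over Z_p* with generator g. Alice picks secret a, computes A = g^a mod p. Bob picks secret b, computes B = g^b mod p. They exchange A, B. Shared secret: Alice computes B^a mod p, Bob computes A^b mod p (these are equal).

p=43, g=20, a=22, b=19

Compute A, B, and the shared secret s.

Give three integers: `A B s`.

Answer: 23 33 10

Derivation:
A = 20^22 mod 43  (bits of 22 = 10110)
  bit 0 = 1: r = r^2 * 20 mod 43 = 1^2 * 20 = 1*20 = 20
  bit 1 = 0: r = r^2 mod 43 = 20^2 = 13
  bit 2 = 1: r = r^2 * 20 mod 43 = 13^2 * 20 = 40*20 = 26
  bit 3 = 1: r = r^2 * 20 mod 43 = 26^2 * 20 = 31*20 = 18
  bit 4 = 0: r = r^2 mod 43 = 18^2 = 23
  -> A = 23
B = 20^19 mod 43  (bits of 19 = 10011)
  bit 0 = 1: r = r^2 * 20 mod 43 = 1^2 * 20 = 1*20 = 20
  bit 1 = 0: r = r^2 mod 43 = 20^2 = 13
  bit 2 = 0: r = r^2 mod 43 = 13^2 = 40
  bit 3 = 1: r = r^2 * 20 mod 43 = 40^2 * 20 = 9*20 = 8
  bit 4 = 1: r = r^2 * 20 mod 43 = 8^2 * 20 = 21*20 = 33
  -> B = 33
s = B^a = 33^22 mod 43  (bits of 22 = 10110)
  bit 0 = 1: r = r^2 * 33 mod 43 = 1^2 * 33 = 1*33 = 33
  bit 1 = 0: r = r^2 mod 43 = 33^2 = 14
  bit 2 = 1: r = r^2 * 33 mod 43 = 14^2 * 33 = 24*33 = 18
  bit 3 = 1: r = r^2 * 33 mod 43 = 18^2 * 33 = 23*33 = 28
  bit 4 = 0: r = r^2 mod 43 = 28^2 = 10
  -> s = B^a = 10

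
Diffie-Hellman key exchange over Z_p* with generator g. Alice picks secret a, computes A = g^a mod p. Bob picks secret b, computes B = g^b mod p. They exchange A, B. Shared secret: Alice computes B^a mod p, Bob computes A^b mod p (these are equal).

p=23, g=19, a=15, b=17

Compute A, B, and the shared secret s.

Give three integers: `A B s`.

A = 19^15 mod 23  (bits of 15 = 1111)
  bit 0 = 1: r = r^2 * 19 mod 23 = 1^2 * 19 = 1*19 = 19
  bit 1 = 1: r = r^2 * 19 mod 23 = 19^2 * 19 = 16*19 = 5
  bit 2 = 1: r = r^2 * 19 mod 23 = 5^2 * 19 = 2*19 = 15
  bit 3 = 1: r = r^2 * 19 mod 23 = 15^2 * 19 = 18*19 = 20
  -> A = 20
B = 19^17 mod 23  (bits of 17 = 10001)
  bit 0 = 1: r = r^2 * 19 mod 23 = 1^2 * 19 = 1*19 = 19
  bit 1 = 0: r = r^2 mod 23 = 19^2 = 16
  bit 2 = 0: r = r^2 mod 23 = 16^2 = 3
  bit 3 = 0: r = r^2 mod 23 = 3^2 = 9
  bit 4 = 1: r = r^2 * 19 mod 23 = 9^2 * 19 = 12*19 = 21
  -> B = 21
s = B^a = 21^15 mod 23  (bits of 15 = 1111)
  bit 0 = 1: r = r^2 * 21 mod 23 = 1^2 * 21 = 1*21 = 21
  bit 1 = 1: r = r^2 * 21 mod 23 = 21^2 * 21 = 4*21 = 15
  bit 2 = 1: r = r^2 * 21 mod 23 = 15^2 * 21 = 18*21 = 10
  bit 3 = 1: r = r^2 * 21 mod 23 = 10^2 * 21 = 8*21 = 7
  -> s = B^a = 7

Answer: 20 21 7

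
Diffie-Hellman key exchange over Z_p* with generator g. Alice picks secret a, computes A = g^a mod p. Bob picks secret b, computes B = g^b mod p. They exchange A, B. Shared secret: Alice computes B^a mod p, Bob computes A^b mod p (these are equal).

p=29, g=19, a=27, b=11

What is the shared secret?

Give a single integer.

Answer: 14

Derivation:
A = 19^27 mod 29  (bits of 27 = 11011)
  bit 0 = 1: r = r^2 * 19 mod 29 = 1^2 * 19 = 1*19 = 19
  bit 1 = 1: r = r^2 * 19 mod 29 = 19^2 * 19 = 13*19 = 15
  bit 2 = 0: r = r^2 mod 29 = 15^2 = 22
  bit 3 = 1: r = r^2 * 19 mod 29 = 22^2 * 19 = 20*19 = 3
  bit 4 = 1: r = r^2 * 19 mod 29 = 3^2 * 19 = 9*19 = 26
  -> A = 26
B = 19^11 mod 29  (bits of 11 = 1011)
  bit 0 = 1: r = r^2 * 19 mod 29 = 1^2 * 19 = 1*19 = 19
  bit 1 = 0: r = r^2 mod 29 = 19^2 = 13
  bit 2 = 1: r = r^2 * 19 mod 29 = 13^2 * 19 = 24*19 = 21
  bit 3 = 1: r = r^2 * 19 mod 29 = 21^2 * 19 = 6*19 = 27
  -> B = 27
s = B^a = 27^27 mod 29  (bits of 27 = 11011)
  bit 0 = 1: r = r^2 * 27 mod 29 = 1^2 * 27 = 1*27 = 27
  bit 1 = 1: r = r^2 * 27 mod 29 = 27^2 * 27 = 4*27 = 21
  bit 2 = 0: r = r^2 mod 29 = 21^2 = 6
  bit 3 = 1: r = r^2 * 27 mod 29 = 6^2 * 27 = 7*27 = 15
  bit 4 = 1: r = r^2 * 27 mod 29 = 15^2 * 27 = 22*27 = 14
  -> s = B^a = 14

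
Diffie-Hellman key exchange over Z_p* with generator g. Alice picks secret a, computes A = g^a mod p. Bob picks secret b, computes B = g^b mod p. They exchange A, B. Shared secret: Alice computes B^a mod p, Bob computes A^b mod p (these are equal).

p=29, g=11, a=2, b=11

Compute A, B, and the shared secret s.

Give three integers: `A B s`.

Answer: 5 10 13

Derivation:
A = 11^2 mod 29  (bits of 2 = 10)
  bit 0 = 1: r = r^2 * 11 mod 29 = 1^2 * 11 = 1*11 = 11
  bit 1 = 0: r = r^2 mod 29 = 11^2 = 5
  -> A = 5
B = 11^11 mod 29  (bits of 11 = 1011)
  bit 0 = 1: r = r^2 * 11 mod 29 = 1^2 * 11 = 1*11 = 11
  bit 1 = 0: r = r^2 mod 29 = 11^2 = 5
  bit 2 = 1: r = r^2 * 11 mod 29 = 5^2 * 11 = 25*11 = 14
  bit 3 = 1: r = r^2 * 11 mod 29 = 14^2 * 11 = 22*11 = 10
  -> B = 10
s = B^a = 10^2 mod 29  (bits of 2 = 10)
  bit 0 = 1: r = r^2 * 10 mod 29 = 1^2 * 10 = 1*10 = 10
  bit 1 = 0: r = r^2 mod 29 = 10^2 = 13
  -> s = B^a = 13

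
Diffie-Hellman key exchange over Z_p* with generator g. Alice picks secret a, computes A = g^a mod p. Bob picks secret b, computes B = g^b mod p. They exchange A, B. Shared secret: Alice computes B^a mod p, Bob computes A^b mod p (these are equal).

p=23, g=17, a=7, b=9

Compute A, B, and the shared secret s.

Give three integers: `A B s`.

Answer: 20 7 5

Derivation:
A = 17^7 mod 23  (bits of 7 = 111)
  bit 0 = 1: r = r^2 * 17 mod 23 = 1^2 * 17 = 1*17 = 17
  bit 1 = 1: r = r^2 * 17 mod 23 = 17^2 * 17 = 13*17 = 14
  bit 2 = 1: r = r^2 * 17 mod 23 = 14^2 * 17 = 12*17 = 20
  -> A = 20
B = 17^9 mod 23  (bits of 9 = 1001)
  bit 0 = 1: r = r^2 * 17 mod 23 = 1^2 * 17 = 1*17 = 17
  bit 1 = 0: r = r^2 mod 23 = 17^2 = 13
  bit 2 = 0: r = r^2 mod 23 = 13^2 = 8
  bit 3 = 1: r = r^2 * 17 mod 23 = 8^2 * 17 = 18*17 = 7
  -> B = 7
s = B^a = 7^7 mod 23  (bits of 7 = 111)
  bit 0 = 1: r = r^2 * 7 mod 23 = 1^2 * 7 = 1*7 = 7
  bit 1 = 1: r = r^2 * 7 mod 23 = 7^2 * 7 = 3*7 = 21
  bit 2 = 1: r = r^2 * 7 mod 23 = 21^2 * 7 = 4*7 = 5
  -> s = B^a = 5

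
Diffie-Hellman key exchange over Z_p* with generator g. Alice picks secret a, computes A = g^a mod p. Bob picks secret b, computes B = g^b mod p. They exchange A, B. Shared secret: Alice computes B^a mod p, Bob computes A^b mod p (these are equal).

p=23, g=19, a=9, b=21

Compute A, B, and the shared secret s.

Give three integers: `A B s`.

Answer: 10 17 7

Derivation:
A = 19^9 mod 23  (bits of 9 = 1001)
  bit 0 = 1: r = r^2 * 19 mod 23 = 1^2 * 19 = 1*19 = 19
  bit 1 = 0: r = r^2 mod 23 = 19^2 = 16
  bit 2 = 0: r = r^2 mod 23 = 16^2 = 3
  bit 3 = 1: r = r^2 * 19 mod 23 = 3^2 * 19 = 9*19 = 10
  -> A = 10
B = 19^21 mod 23  (bits of 21 = 10101)
  bit 0 = 1: r = r^2 * 19 mod 23 = 1^2 * 19 = 1*19 = 19
  bit 1 = 0: r = r^2 mod 23 = 19^2 = 16
  bit 2 = 1: r = r^2 * 19 mod 23 = 16^2 * 19 = 3*19 = 11
  bit 3 = 0: r = r^2 mod 23 = 11^2 = 6
  bit 4 = 1: r = r^2 * 19 mod 23 = 6^2 * 19 = 13*19 = 17
  -> B = 17
s = B^a = 17^9 mod 23  (bits of 9 = 1001)
  bit 0 = 1: r = r^2 * 17 mod 23 = 1^2 * 17 = 1*17 = 17
  bit 1 = 0: r = r^2 mod 23 = 17^2 = 13
  bit 2 = 0: r = r^2 mod 23 = 13^2 = 8
  bit 3 = 1: r = r^2 * 17 mod 23 = 8^2 * 17 = 18*17 = 7
  -> s = B^a = 7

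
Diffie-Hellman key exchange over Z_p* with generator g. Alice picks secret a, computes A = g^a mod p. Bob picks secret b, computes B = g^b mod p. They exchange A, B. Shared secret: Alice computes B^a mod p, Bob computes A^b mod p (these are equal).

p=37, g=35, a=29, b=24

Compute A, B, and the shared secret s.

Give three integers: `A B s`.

Answer: 13 10 26

Derivation:
A = 35^29 mod 37  (bits of 29 = 11101)
  bit 0 = 1: r = r^2 * 35 mod 37 = 1^2 * 35 = 1*35 = 35
  bit 1 = 1: r = r^2 * 35 mod 37 = 35^2 * 35 = 4*35 = 29
  bit 2 = 1: r = r^2 * 35 mod 37 = 29^2 * 35 = 27*35 = 20
  bit 3 = 0: r = r^2 mod 37 = 20^2 = 30
  bit 4 = 1: r = r^2 * 35 mod 37 = 30^2 * 35 = 12*35 = 13
  -> A = 13
B = 35^24 mod 37  (bits of 24 = 11000)
  bit 0 = 1: r = r^2 * 35 mod 37 = 1^2 * 35 = 1*35 = 35
  bit 1 = 1: r = r^2 * 35 mod 37 = 35^2 * 35 = 4*35 = 29
  bit 2 = 0: r = r^2 mod 37 = 29^2 = 27
  bit 3 = 0: r = r^2 mod 37 = 27^2 = 26
  bit 4 = 0: r = r^2 mod 37 = 26^2 = 10
  -> B = 10
s = B^a = 10^29 mod 37  (bits of 29 = 11101)
  bit 0 = 1: r = r^2 * 10 mod 37 = 1^2 * 10 = 1*10 = 10
  bit 1 = 1: r = r^2 * 10 mod 37 = 10^2 * 10 = 26*10 = 1
  bit 2 = 1: r = r^2 * 10 mod 37 = 1^2 * 10 = 1*10 = 10
  bit 3 = 0: r = r^2 mod 37 = 10^2 = 26
  bit 4 = 1: r = r^2 * 10 mod 37 = 26^2 * 10 = 10*10 = 26
  -> s = B^a = 26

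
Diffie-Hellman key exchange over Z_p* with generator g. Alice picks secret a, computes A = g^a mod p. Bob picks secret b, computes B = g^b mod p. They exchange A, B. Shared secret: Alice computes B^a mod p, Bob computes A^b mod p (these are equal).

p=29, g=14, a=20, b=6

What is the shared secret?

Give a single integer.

Answer: 23

Derivation:
A = 14^20 mod 29  (bits of 20 = 10100)
  bit 0 = 1: r = r^2 * 14 mod 29 = 1^2 * 14 = 1*14 = 14
  bit 1 = 0: r = r^2 mod 29 = 14^2 = 22
  bit 2 = 1: r = r^2 * 14 mod 29 = 22^2 * 14 = 20*14 = 19
  bit 3 = 0: r = r^2 mod 29 = 19^2 = 13
  bit 4 = 0: r = r^2 mod 29 = 13^2 = 24
  -> A = 24
B = 14^6 mod 29  (bits of 6 = 110)
  bit 0 = 1: r = r^2 * 14 mod 29 = 1^2 * 14 = 1*14 = 14
  bit 1 = 1: r = r^2 * 14 mod 29 = 14^2 * 14 = 22*14 = 18
  bit 2 = 0: r = r^2 mod 29 = 18^2 = 5
  -> B = 5
s = B^a = 5^20 mod 29  (bits of 20 = 10100)
  bit 0 = 1: r = r^2 * 5 mod 29 = 1^2 * 5 = 1*5 = 5
  bit 1 = 0: r = r^2 mod 29 = 5^2 = 25
  bit 2 = 1: r = r^2 * 5 mod 29 = 25^2 * 5 = 16*5 = 22
  bit 3 = 0: r = r^2 mod 29 = 22^2 = 20
  bit 4 = 0: r = r^2 mod 29 = 20^2 = 23
  -> s = B^a = 23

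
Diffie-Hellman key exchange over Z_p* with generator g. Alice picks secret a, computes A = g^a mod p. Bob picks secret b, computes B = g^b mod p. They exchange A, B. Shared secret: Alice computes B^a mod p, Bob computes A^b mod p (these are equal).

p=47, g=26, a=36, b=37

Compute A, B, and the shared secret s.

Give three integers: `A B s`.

Answer: 7 41 34

Derivation:
A = 26^36 mod 47  (bits of 36 = 100100)
  bit 0 = 1: r = r^2 * 26 mod 47 = 1^2 * 26 = 1*26 = 26
  bit 1 = 0: r = r^2 mod 47 = 26^2 = 18
  bit 2 = 0: r = r^2 mod 47 = 18^2 = 42
  bit 3 = 1: r = r^2 * 26 mod 47 = 42^2 * 26 = 25*26 = 39
  bit 4 = 0: r = r^2 mod 47 = 39^2 = 17
  bit 5 = 0: r = r^2 mod 47 = 17^2 = 7
  -> A = 7
B = 26^37 mod 47  (bits of 37 = 100101)
  bit 0 = 1: r = r^2 * 26 mod 47 = 1^2 * 26 = 1*26 = 26
  bit 1 = 0: r = r^2 mod 47 = 26^2 = 18
  bit 2 = 0: r = r^2 mod 47 = 18^2 = 42
  bit 3 = 1: r = r^2 * 26 mod 47 = 42^2 * 26 = 25*26 = 39
  bit 4 = 0: r = r^2 mod 47 = 39^2 = 17
  bit 5 = 1: r = r^2 * 26 mod 47 = 17^2 * 26 = 7*26 = 41
  -> B = 41
s = B^a = 41^36 mod 47  (bits of 36 = 100100)
  bit 0 = 1: r = r^2 * 41 mod 47 = 1^2 * 41 = 1*41 = 41
  bit 1 = 0: r = r^2 mod 47 = 41^2 = 36
  bit 2 = 0: r = r^2 mod 47 = 36^2 = 27
  bit 3 = 1: r = r^2 * 41 mod 47 = 27^2 * 41 = 24*41 = 44
  bit 4 = 0: r = r^2 mod 47 = 44^2 = 9
  bit 5 = 0: r = r^2 mod 47 = 9^2 = 34
  -> s = B^a = 34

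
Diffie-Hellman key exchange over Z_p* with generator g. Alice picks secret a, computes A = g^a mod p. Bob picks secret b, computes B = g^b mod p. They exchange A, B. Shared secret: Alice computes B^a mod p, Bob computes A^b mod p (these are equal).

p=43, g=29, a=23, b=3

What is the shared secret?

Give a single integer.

A = 29^23 mod 43  (bits of 23 = 10111)
  bit 0 = 1: r = r^2 * 29 mod 43 = 1^2 * 29 = 1*29 = 29
  bit 1 = 0: r = r^2 mod 43 = 29^2 = 24
  bit 2 = 1: r = r^2 * 29 mod 43 = 24^2 * 29 = 17*29 = 20
  bit 3 = 1: r = r^2 * 29 mod 43 = 20^2 * 29 = 13*29 = 33
  bit 4 = 1: r = r^2 * 29 mod 43 = 33^2 * 29 = 14*29 = 19
  -> A = 19
B = 29^3 mod 43  (bits of 3 = 11)
  bit 0 = 1: r = r^2 * 29 mod 43 = 1^2 * 29 = 1*29 = 29
  bit 1 = 1: r = r^2 * 29 mod 43 = 29^2 * 29 = 24*29 = 8
  -> B = 8
s = B^a = 8^23 mod 43  (bits of 23 = 10111)
  bit 0 = 1: r = r^2 * 8 mod 43 = 1^2 * 8 = 1*8 = 8
  bit 1 = 0: r = r^2 mod 43 = 8^2 = 21
  bit 2 = 1: r = r^2 * 8 mod 43 = 21^2 * 8 = 11*8 = 2
  bit 3 = 1: r = r^2 * 8 mod 43 = 2^2 * 8 = 4*8 = 32
  bit 4 = 1: r = r^2 * 8 mod 43 = 32^2 * 8 = 35*8 = 22
  -> s = B^a = 22

Answer: 22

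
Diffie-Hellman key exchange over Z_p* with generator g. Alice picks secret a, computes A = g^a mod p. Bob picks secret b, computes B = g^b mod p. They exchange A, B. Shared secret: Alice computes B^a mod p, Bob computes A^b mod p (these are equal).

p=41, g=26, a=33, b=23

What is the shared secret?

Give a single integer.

A = 26^33 mod 41  (bits of 33 = 100001)
  bit 0 = 1: r = r^2 * 26 mod 41 = 1^2 * 26 = 1*26 = 26
  bit 1 = 0: r = r^2 mod 41 = 26^2 = 20
  bit 2 = 0: r = r^2 mod 41 = 20^2 = 31
  bit 3 = 0: r = r^2 mod 41 = 31^2 = 18
  bit 4 = 0: r = r^2 mod 41 = 18^2 = 37
  bit 5 = 1: r = r^2 * 26 mod 41 = 37^2 * 26 = 16*26 = 6
  -> A = 6
B = 26^23 mod 41  (bits of 23 = 10111)
  bit 0 = 1: r = r^2 * 26 mod 41 = 1^2 * 26 = 1*26 = 26
  bit 1 = 0: r = r^2 mod 41 = 26^2 = 20
  bit 2 = 1: r = r^2 * 26 mod 41 = 20^2 * 26 = 31*26 = 27
  bit 3 = 1: r = r^2 * 26 mod 41 = 27^2 * 26 = 32*26 = 12
  bit 4 = 1: r = r^2 * 26 mod 41 = 12^2 * 26 = 21*26 = 13
  -> B = 13
s = B^a = 13^33 mod 41  (bits of 33 = 100001)
  bit 0 = 1: r = r^2 * 13 mod 41 = 1^2 * 13 = 1*13 = 13
  bit 1 = 0: r = r^2 mod 41 = 13^2 = 5
  bit 2 = 0: r = r^2 mod 41 = 5^2 = 25
  bit 3 = 0: r = r^2 mod 41 = 25^2 = 10
  bit 4 = 0: r = r^2 mod 41 = 10^2 = 18
  bit 5 = 1: r = r^2 * 13 mod 41 = 18^2 * 13 = 37*13 = 30
  -> s = B^a = 30

Answer: 30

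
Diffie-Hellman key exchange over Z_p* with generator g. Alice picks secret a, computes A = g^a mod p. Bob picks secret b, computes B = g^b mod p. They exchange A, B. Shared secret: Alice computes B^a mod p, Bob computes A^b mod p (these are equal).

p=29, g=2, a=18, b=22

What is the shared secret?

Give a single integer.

Answer: 16

Derivation:
A = 2^18 mod 29  (bits of 18 = 10010)
  bit 0 = 1: r = r^2 * 2 mod 29 = 1^2 * 2 = 1*2 = 2
  bit 1 = 0: r = r^2 mod 29 = 2^2 = 4
  bit 2 = 0: r = r^2 mod 29 = 4^2 = 16
  bit 3 = 1: r = r^2 * 2 mod 29 = 16^2 * 2 = 24*2 = 19
  bit 4 = 0: r = r^2 mod 29 = 19^2 = 13
  -> A = 13
B = 2^22 mod 29  (bits of 22 = 10110)
  bit 0 = 1: r = r^2 * 2 mod 29 = 1^2 * 2 = 1*2 = 2
  bit 1 = 0: r = r^2 mod 29 = 2^2 = 4
  bit 2 = 1: r = r^2 * 2 mod 29 = 4^2 * 2 = 16*2 = 3
  bit 3 = 1: r = r^2 * 2 mod 29 = 3^2 * 2 = 9*2 = 18
  bit 4 = 0: r = r^2 mod 29 = 18^2 = 5
  -> B = 5
s = B^a = 5^18 mod 29  (bits of 18 = 10010)
  bit 0 = 1: r = r^2 * 5 mod 29 = 1^2 * 5 = 1*5 = 5
  bit 1 = 0: r = r^2 mod 29 = 5^2 = 25
  bit 2 = 0: r = r^2 mod 29 = 25^2 = 16
  bit 3 = 1: r = r^2 * 5 mod 29 = 16^2 * 5 = 24*5 = 4
  bit 4 = 0: r = r^2 mod 29 = 4^2 = 16
  -> s = B^a = 16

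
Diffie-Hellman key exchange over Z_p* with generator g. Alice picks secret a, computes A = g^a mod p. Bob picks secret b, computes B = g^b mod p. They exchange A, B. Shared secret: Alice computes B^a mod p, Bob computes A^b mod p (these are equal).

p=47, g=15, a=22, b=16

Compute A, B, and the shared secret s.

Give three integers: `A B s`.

Answer: 25 27 7

Derivation:
A = 15^22 mod 47  (bits of 22 = 10110)
  bit 0 = 1: r = r^2 * 15 mod 47 = 1^2 * 15 = 1*15 = 15
  bit 1 = 0: r = r^2 mod 47 = 15^2 = 37
  bit 2 = 1: r = r^2 * 15 mod 47 = 37^2 * 15 = 6*15 = 43
  bit 3 = 1: r = r^2 * 15 mod 47 = 43^2 * 15 = 16*15 = 5
  bit 4 = 0: r = r^2 mod 47 = 5^2 = 25
  -> A = 25
B = 15^16 mod 47  (bits of 16 = 10000)
  bit 0 = 1: r = r^2 * 15 mod 47 = 1^2 * 15 = 1*15 = 15
  bit 1 = 0: r = r^2 mod 47 = 15^2 = 37
  bit 2 = 0: r = r^2 mod 47 = 37^2 = 6
  bit 3 = 0: r = r^2 mod 47 = 6^2 = 36
  bit 4 = 0: r = r^2 mod 47 = 36^2 = 27
  -> B = 27
s = B^a = 27^22 mod 47  (bits of 22 = 10110)
  bit 0 = 1: r = r^2 * 27 mod 47 = 1^2 * 27 = 1*27 = 27
  bit 1 = 0: r = r^2 mod 47 = 27^2 = 24
  bit 2 = 1: r = r^2 * 27 mod 47 = 24^2 * 27 = 12*27 = 42
  bit 3 = 1: r = r^2 * 27 mod 47 = 42^2 * 27 = 25*27 = 17
  bit 4 = 0: r = r^2 mod 47 = 17^2 = 7
  -> s = B^a = 7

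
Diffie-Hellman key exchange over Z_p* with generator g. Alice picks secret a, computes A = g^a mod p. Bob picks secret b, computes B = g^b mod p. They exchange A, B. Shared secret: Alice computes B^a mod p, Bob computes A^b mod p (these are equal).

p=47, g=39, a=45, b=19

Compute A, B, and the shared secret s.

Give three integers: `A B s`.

Answer: 41 20 40

Derivation:
A = 39^45 mod 47  (bits of 45 = 101101)
  bit 0 = 1: r = r^2 * 39 mod 47 = 1^2 * 39 = 1*39 = 39
  bit 1 = 0: r = r^2 mod 47 = 39^2 = 17
  bit 2 = 1: r = r^2 * 39 mod 47 = 17^2 * 39 = 7*39 = 38
  bit 3 = 1: r = r^2 * 39 mod 47 = 38^2 * 39 = 34*39 = 10
  bit 4 = 0: r = r^2 mod 47 = 10^2 = 6
  bit 5 = 1: r = r^2 * 39 mod 47 = 6^2 * 39 = 36*39 = 41
  -> A = 41
B = 39^19 mod 47  (bits of 19 = 10011)
  bit 0 = 1: r = r^2 * 39 mod 47 = 1^2 * 39 = 1*39 = 39
  bit 1 = 0: r = r^2 mod 47 = 39^2 = 17
  bit 2 = 0: r = r^2 mod 47 = 17^2 = 7
  bit 3 = 1: r = r^2 * 39 mod 47 = 7^2 * 39 = 2*39 = 31
  bit 4 = 1: r = r^2 * 39 mod 47 = 31^2 * 39 = 21*39 = 20
  -> B = 20
s = B^a = 20^45 mod 47  (bits of 45 = 101101)
  bit 0 = 1: r = r^2 * 20 mod 47 = 1^2 * 20 = 1*20 = 20
  bit 1 = 0: r = r^2 mod 47 = 20^2 = 24
  bit 2 = 1: r = r^2 * 20 mod 47 = 24^2 * 20 = 12*20 = 5
  bit 3 = 1: r = r^2 * 20 mod 47 = 5^2 * 20 = 25*20 = 30
  bit 4 = 0: r = r^2 mod 47 = 30^2 = 7
  bit 5 = 1: r = r^2 * 20 mod 47 = 7^2 * 20 = 2*20 = 40
  -> s = B^a = 40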